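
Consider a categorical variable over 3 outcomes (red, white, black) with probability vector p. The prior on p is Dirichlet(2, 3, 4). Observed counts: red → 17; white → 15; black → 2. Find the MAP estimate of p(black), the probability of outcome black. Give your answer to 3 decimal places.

MAP estimate of p(black) = 0.125

The posterior is Dirichlet(αᵢ + nᵢ) = Dirichlet(19, 18, 6).
For a Dirichlet(a₁,…,a_K) with all aᵢ > 1, the mode has j-th component (aⱼ − 1)/(Σaᵢ − K).
Here Σaᵢ = 43 and K = 3, so p(black) = (6 − 1)/(43 − 3) = 5/40 ≈ 0.125.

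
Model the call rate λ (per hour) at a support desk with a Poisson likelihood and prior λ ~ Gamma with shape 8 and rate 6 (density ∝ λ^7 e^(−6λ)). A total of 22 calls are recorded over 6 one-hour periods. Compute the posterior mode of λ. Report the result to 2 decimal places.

Σxᵢ = 22, n = 6.
Posterior ∝ λ^7e^(−6λ) · λ^22e^(−6λ) = λ^29e^(−12λ), i.e. Gamma(shape=30, rate=12).
The mode of a Gamma(a, b) with a ≥ 1 (shape–rate) is (a−1)/b = 29/12 ≈ 2.42.

λ̂_MAP = 2.42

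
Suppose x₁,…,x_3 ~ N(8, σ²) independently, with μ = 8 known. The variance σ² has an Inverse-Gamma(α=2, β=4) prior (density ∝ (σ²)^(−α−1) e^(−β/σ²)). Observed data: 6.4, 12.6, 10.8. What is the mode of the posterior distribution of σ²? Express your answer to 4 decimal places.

Sum of squared deviations about the known mean: SS = (6.4−8)² + (12.6−8)² + (10.8−8)² = 31.56.
The Normal likelihood contributes (σ²)^(−n/2) exp(−SS/(2σ²)), so the posterior is Inverse-Gamma(α + n/2, β + SS/2) = Inverse-Gamma(3.5, 19.78).
The mode of Inverse-Gamma(a, b) is b/(a+1) = 19.78/4.5 ≈ 4.3956.

σ̂²_MAP = 4.3956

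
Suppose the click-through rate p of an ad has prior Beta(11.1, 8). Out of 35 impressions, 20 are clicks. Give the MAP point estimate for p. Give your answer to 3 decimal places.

p̂_MAP = 0.578

Prior: Beta(11.1, 8).
Data: 20 successes in 35 trials. The binomial likelihood contributes p^20(1−p)^15, so the posterior is Beta(11.1+20, 8+15) = Beta(31.1, 23).
For Beta(a, b) with a, b > 1 the mode is (a−1)/(a+b−2) = 30.1/52.1 ≈ 0.578.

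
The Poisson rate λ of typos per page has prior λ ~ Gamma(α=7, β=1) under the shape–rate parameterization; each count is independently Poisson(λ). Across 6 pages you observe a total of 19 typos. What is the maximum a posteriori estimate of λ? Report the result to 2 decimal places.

Σxᵢ = 19, n = 6.
Posterior ∝ λ^6e^(−1λ) · λ^19e^(−6λ) = λ^25e^(−7λ), i.e. Gamma(shape=26, rate=7).
The mode of a Gamma(a, b) with a ≥ 1 (shape–rate) is (a−1)/b = 25/7 ≈ 3.57.

λ̂_MAP = 3.57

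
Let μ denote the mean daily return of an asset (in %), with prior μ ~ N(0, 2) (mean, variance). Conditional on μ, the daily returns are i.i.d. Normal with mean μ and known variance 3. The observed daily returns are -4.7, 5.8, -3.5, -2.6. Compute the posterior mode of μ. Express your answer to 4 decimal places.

μ̂_MAP = -0.9091

n = 4; x̄ = ((-4.7) + 5.8 + (-3.5) + (-2.6))/4 = -5/4 = -1.25.
For a Normal prior and Normal likelihood with known variance, the posterior is Normal; its mode equals its mean, the precision-weighted average.
Prior precision 1/σ₀² = 1/2 = 0.5; data precision n/σ² = 4/3.
μ̂ = (0.5·0 + (4/3)·(-1.25)) / (0.5 + 4/3) = (-5/3)/(11/6) = -10/11 ≈ -0.9091.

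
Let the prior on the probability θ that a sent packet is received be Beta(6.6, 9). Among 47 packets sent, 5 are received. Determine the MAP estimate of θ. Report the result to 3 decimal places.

θ̂_MAP = 0.175

Prior: Beta(6.6, 9).
Data: 5 successes in 47 trials. The binomial likelihood contributes θ^5(1−θ)^42, so the posterior is Beta(6.6+5, 9+42) = Beta(11.6, 51).
For Beta(a, b) with a, b > 1 the mode is (a−1)/(a+b−2) = 10.6/60.6 ≈ 0.175.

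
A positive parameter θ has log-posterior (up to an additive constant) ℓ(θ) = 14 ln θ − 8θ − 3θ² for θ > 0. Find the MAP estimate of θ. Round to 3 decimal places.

θ̂_MAP = 1.000

ℓ'(θ) = 14/θ − 8 − 6θ. Setting this to zero and multiplying by θ: 6θ² + 8θ − 14 = 0.
θ = (−8 + √(8² + 4·6·14)) / (2·6) = (−8 + √400) / 12 = (−8 + 20)/12 = 1.
ℓ''(θ) = −14/θ² − 6 < 0, confirming a maximum.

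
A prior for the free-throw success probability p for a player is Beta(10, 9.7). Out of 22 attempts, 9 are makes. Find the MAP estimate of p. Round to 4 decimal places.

Prior: Beta(10, 9.7).
Data: 9 successes in 22 trials. The binomial likelihood contributes p^9(1−p)^13, so the posterior is Beta(10+9, 9.7+13) = Beta(19, 22.7).
For Beta(a, b) with a, b > 1 the mode is (a−1)/(a+b−2) = 18/39.7 ≈ 0.4534.

p̂_MAP = 0.4534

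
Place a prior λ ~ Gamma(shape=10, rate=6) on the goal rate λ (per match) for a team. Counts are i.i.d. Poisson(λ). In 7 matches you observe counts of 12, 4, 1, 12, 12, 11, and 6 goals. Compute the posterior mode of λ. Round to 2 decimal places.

Σxᵢ = 12+4+1+12+12+11+6 = 58, with n = 7.
Posterior ∝ λ^9e^(−6λ) · λ^58e^(−7λ) = λ^67e^(−13λ), i.e. Gamma(shape=68, rate=13).
The mode of a Gamma(a, b) with a ≥ 1 (shape–rate) is (a−1)/b = 67/13 ≈ 5.15.

λ̂_MAP = 5.15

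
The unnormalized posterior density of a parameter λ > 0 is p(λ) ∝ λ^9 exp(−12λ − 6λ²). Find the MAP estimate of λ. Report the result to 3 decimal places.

ℓ'(λ) = 9/λ − 12 − 12λ. Setting this to zero and multiplying by λ: 12λ² + 12λ − 9 = 0.
λ = (−12 + √(12² + 4·12·9)) / (2·12) = (−12 + √576) / 24 = (−12 + 24)/24 = 1/2.
ℓ''(λ) = −9/λ² − 12 < 0, confirming a maximum.

λ̂_MAP = 0.500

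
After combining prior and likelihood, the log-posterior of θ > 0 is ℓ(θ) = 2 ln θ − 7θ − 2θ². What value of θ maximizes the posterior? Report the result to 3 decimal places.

ℓ'(θ) = 2/θ − 7 − 4θ. Setting this to zero and multiplying by θ: 4θ² + 7θ − 2 = 0.
θ = (−7 + √(7² + 4·4·2)) / (2·4) = (−7 + √81) / 8 = (−7 + 9)/8 = 1/4.
ℓ''(θ) = −2/θ² − 4 < 0, confirming a maximum.

θ̂_MAP = 0.250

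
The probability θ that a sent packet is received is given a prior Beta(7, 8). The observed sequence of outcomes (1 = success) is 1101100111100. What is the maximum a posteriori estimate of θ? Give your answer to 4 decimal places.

Prior: Beta(7, 8).
Data: 8 successes in 13 trials (from the sequence). The binomial likelihood contributes θ^8(1−θ)^5, so the posterior is Beta(7+8, 8+5) = Beta(15, 13).
For Beta(a, b) with a, b > 1 the mode is (a−1)/(a+b−2) = 14/26 ≈ 0.5385.

θ̂_MAP = 0.5385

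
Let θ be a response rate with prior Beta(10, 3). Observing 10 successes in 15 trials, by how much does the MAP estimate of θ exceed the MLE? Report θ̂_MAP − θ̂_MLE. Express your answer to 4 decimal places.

Posterior is Beta(20, 8); MAP = (20−1)/(28−2) = 19/26 ≈ 0.73077.
MLE ignores the prior: θ̂_MLE = k/n = 10/15 ≈ 0.66667.
Difference = 19/26 − 10/15 = 5/78 ≈ 0.0641.

MAP − MLE = 0.0641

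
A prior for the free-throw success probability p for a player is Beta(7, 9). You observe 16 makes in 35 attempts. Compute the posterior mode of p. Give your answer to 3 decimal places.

p̂_MAP = 0.449

Prior: Beta(7, 9).
Data: 16 successes in 35 trials. The binomial likelihood contributes p^16(1−p)^19, so the posterior is Beta(7+16, 9+19) = Beta(23, 28).
For Beta(a, b) with a, b > 1 the mode is (a−1)/(a+b−2) = 22/49 ≈ 0.449.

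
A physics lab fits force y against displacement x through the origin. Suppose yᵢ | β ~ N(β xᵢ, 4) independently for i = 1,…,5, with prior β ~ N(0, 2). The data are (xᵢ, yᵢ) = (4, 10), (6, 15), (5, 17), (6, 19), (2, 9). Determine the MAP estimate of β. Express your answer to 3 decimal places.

β̂_MAP = 2.916

log p(β | y) = −Σ(yᵢ − βxᵢ)²/(2·4) − β²/(2·2) + const.
Setting the derivative to zero: Σxᵢ(yᵢ − βxᵢ)/4 − β/2 = 0, so β = Σxᵢyᵢ / (Σxᵢ² + σ²/τ²).
Σxᵢyᵢ = 4·10 + 6·15 + 5·17 + 6·19 + 2·9 = 347; Σxᵢ² = 117; σ²/τ² = 2.
β̂_MAP = 347 / (117 + 2) = 347/119 ≈ 2.916.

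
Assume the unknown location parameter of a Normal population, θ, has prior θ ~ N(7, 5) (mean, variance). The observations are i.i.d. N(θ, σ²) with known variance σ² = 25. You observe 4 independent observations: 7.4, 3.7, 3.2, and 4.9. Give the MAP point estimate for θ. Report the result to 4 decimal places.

n = 4; x̄ = (7.4 + 3.7 + 3.2 + 4.9)/4 = 19.2/4 = 4.8.
For a Normal prior and Normal likelihood with known variance, the posterior is Normal; its mode equals its mean, the precision-weighted average.
Prior precision 1/σ₀² = 1/5 = 0.2; data precision n/σ² = 4/25 = 0.16.
θ̂ = (0.2·7 + 0.16·4.8) / (0.2 + 0.16) = 2.168/0.36 = 271/45 ≈ 6.0222.

θ̂_MAP = 6.0222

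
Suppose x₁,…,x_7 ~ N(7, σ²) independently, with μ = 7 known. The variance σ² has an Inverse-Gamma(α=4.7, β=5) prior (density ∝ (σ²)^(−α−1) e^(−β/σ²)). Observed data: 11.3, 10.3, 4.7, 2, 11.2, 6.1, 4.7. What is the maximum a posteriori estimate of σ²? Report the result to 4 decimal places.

Sum of squared deviations about the known mean: SS = (11.3−7)² + (10.3−7)² + (4.7−7)² + (2−7)² + (11.2−7)² + (6.1−7)² + (4.7−7)² = 83.41.
The Normal likelihood contributes (σ²)^(−n/2) exp(−SS/(2σ²)), so the posterior is Inverse-Gamma(α + n/2, β + SS/2) = Inverse-Gamma(8.2, 46.705).
The mode of Inverse-Gamma(a, b) is b/(a+1) = 46.705/9.2 ≈ 5.0766.

σ̂²_MAP = 5.0766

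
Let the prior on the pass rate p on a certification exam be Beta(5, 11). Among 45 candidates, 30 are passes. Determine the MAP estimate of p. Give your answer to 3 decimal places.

p̂_MAP = 0.576

Prior: Beta(5, 11).
Data: 30 successes in 45 trials. The binomial likelihood contributes p^30(1−p)^15, so the posterior is Beta(5+30, 11+15) = Beta(35, 26).
For Beta(a, b) with a, b > 1 the mode is (a−1)/(a+b−2) = 34/59 ≈ 0.576.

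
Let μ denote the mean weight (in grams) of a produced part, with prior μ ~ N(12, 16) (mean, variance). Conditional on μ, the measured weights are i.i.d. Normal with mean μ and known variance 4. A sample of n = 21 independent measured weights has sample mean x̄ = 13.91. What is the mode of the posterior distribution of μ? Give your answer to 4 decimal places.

n = 21, x̄ = 13.91.
For a Normal prior and Normal likelihood with known variance, the posterior is Normal; its mode equals its mean, the precision-weighted average.
Prior precision 1/σ₀² = 1/16 = 0.0625; data precision n/σ² = 21/4 = 5.25.
μ̂ = (0.0625·12 + 5.25·13.91) / (0.0625 + 5.25) = 73.7775/5.3125 = 29511/2125 ≈ 13.8875.

μ̂_MAP = 13.8875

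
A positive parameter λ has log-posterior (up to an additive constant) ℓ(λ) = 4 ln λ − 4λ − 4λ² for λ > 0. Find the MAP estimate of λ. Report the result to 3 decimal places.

ℓ'(λ) = 4/λ − 4 − 8λ. Setting this to zero and multiplying by λ: 8λ² + 4λ − 4 = 0.
λ = (−4 + √(4² + 4·8·4)) / (2·8) = (−4 + √144) / 16 = (−4 + 12)/16 = 1/2.
ℓ''(λ) = −4/λ² − 8 < 0, confirming a maximum.

λ̂_MAP = 0.500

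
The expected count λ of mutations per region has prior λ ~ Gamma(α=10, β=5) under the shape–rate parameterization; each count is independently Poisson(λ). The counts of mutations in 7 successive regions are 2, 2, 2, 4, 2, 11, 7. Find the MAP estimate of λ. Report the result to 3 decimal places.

Σxᵢ = 2+2+2+4+2+11+7 = 30, with n = 7.
Posterior ∝ λ^9e^(−5λ) · λ^30e^(−7λ) = λ^39e^(−12λ), i.e. Gamma(shape=40, rate=12).
The mode of a Gamma(a, b) with a ≥ 1 (shape–rate) is (a−1)/b = 39/12 ≈ 3.250.

λ̂_MAP = 3.250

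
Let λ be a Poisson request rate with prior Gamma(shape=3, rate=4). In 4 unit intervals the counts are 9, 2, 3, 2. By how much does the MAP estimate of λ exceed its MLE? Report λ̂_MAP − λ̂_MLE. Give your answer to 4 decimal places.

Σxᵢ = 16. Posterior is Gamma(19, 8); MAP = (19−1)/8 = 18/8 ≈ 2.25000.
MLE = x̄ = 16/4 ≈ 4.00000.
Difference = 18/8 − 16/4 = -7/4 ≈ -1.7500.

MAP − MLE = -1.7500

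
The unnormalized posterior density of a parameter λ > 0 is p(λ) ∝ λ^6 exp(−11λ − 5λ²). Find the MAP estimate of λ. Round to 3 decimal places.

λ̂_MAP = 0.400

ℓ'(λ) = 6/λ − 11 − 10λ. Setting this to zero and multiplying by λ: 10λ² + 11λ − 6 = 0.
λ = (−11 + √(11² + 4·10·6)) / (2·10) = (−11 + √361) / 20 = (−11 + 19)/20 = 2/5.
ℓ''(λ) = −6/λ² − 10 < 0, confirming a maximum.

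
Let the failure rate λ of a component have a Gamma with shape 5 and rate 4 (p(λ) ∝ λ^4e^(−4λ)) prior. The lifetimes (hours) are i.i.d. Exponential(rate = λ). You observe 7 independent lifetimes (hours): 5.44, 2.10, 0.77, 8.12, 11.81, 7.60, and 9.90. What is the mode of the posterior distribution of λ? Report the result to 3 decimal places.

λ̂_MAP = 0.221

The Exponential(rate=λ) likelihood is ∝ λ^n e^(−λΣtᵢ). Here n = 7 and Σtᵢ = 5.44 + 2.10 + 0.77 + 8.12 + 11.81 + 7.60 + 9.90 = 45.74.
Posterior ∝ λ^4e^(−4λ) · λ^7e^(−45.74λ) = λ^11e^(−49.74λ), i.e. Gamma(12, 49.74).
Mode = (a−1)/b = 11/49.74 ≈ 0.221.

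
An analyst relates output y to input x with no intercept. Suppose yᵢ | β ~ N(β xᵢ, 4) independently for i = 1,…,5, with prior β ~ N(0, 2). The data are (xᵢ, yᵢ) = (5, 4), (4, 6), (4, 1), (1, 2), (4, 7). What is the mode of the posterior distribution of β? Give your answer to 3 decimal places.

log p(β | y) = −Σ(yᵢ − βxᵢ)²/(2·4) − β²/(2·2) + const.
Setting the derivative to zero: Σxᵢ(yᵢ − βxᵢ)/4 − β/2 = 0, so β = Σxᵢyᵢ / (Σxᵢ² + σ²/τ²).
Σxᵢyᵢ = 5·4 + 4·6 + 4·1 + 1·2 + 4·7 = 78; Σxᵢ² = 74; σ²/τ² = 2.
β̂_MAP = 78 / (74 + 2) = 78/76 ≈ 1.026.

β̂_MAP = 1.026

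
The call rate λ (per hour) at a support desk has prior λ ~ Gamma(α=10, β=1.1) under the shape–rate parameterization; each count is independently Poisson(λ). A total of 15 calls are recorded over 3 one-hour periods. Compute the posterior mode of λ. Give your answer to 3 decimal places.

λ̂_MAP = 5.854

Σxᵢ = 15, n = 3.
Posterior ∝ λ^9e^(−1.1λ) · λ^15e^(−3λ) = λ^24e^(−4.1λ), i.e. Gamma(shape=25, rate=4.1).
The mode of a Gamma(a, b) with a ≥ 1 (shape–rate) is (a−1)/b = 24/4.1 ≈ 5.854.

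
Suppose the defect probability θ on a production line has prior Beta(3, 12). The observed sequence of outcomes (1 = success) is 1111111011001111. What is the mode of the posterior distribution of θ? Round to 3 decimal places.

Prior: Beta(3, 12).
Data: 13 successes in 16 trials (from the sequence). The binomial likelihood contributes θ^13(1−θ)^3, so the posterior is Beta(3+13, 12+3) = Beta(16, 15).
For Beta(a, b) with a, b > 1 the mode is (a−1)/(a+b−2) = 15/29 ≈ 0.517.

θ̂_MAP = 0.517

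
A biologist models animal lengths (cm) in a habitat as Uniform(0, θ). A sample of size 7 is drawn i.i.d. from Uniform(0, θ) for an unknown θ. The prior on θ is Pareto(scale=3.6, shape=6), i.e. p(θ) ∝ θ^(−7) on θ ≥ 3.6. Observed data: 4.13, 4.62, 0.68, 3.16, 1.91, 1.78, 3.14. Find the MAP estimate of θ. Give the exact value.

The Uniform(0, θ) likelihood is θ^(−n) for θ ≥ max(xᵢ), zero otherwise. Here max(xᵢ) = 4.62.
Posterior ∝ θ^(−7) · θ^(−7) = θ^(−14) on θ ≥ max(3.6, 4.62) = 4.62.
This density is strictly decreasing in θ, so the posterior mode lies at the lower boundary of the support.

θ̂_MAP = 4.62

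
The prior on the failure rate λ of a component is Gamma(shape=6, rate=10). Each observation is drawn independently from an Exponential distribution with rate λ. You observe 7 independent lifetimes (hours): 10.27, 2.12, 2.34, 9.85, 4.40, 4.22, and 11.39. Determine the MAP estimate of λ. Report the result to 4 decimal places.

λ̂_MAP = 0.2198

The Exponential(rate=λ) likelihood is ∝ λ^n e^(−λΣtᵢ). Here n = 7 and Σtᵢ = 10.27 + 2.12 + 2.34 + 9.85 + 4.40 + 4.22 + 11.39 = 44.59.
Posterior ∝ λ^5e^(−10λ) · λ^7e^(−44.59λ) = λ^12e^(−54.59λ), i.e. Gamma(13, 54.59).
Mode = (a−1)/b = 12/54.59 ≈ 0.2198.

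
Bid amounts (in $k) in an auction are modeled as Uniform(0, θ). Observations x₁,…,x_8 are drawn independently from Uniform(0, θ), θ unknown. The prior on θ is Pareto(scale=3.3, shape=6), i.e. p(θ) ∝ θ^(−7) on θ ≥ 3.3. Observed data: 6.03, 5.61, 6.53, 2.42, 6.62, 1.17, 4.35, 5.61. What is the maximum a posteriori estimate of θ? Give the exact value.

θ̂_MAP = 6.62

The Uniform(0, θ) likelihood is θ^(−n) for θ ≥ max(xᵢ), zero otherwise. Here max(xᵢ) = 6.62.
Posterior ∝ θ^(−7) · θ^(−8) = θ^(−15) on θ ≥ max(3.3, 6.62) = 6.62.
This density is strictly decreasing in θ, so the posterior mode lies at the lower boundary of the support.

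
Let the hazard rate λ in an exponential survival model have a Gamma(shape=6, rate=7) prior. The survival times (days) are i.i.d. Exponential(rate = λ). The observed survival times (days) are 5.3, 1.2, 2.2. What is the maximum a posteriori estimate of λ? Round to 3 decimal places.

The Exponential(rate=λ) likelihood is ∝ λ^n e^(−λΣtᵢ). Here n = 3 and Σtᵢ = 5.3 + 1.2 + 2.2 = 8.7.
Posterior ∝ λ^5e^(−7λ) · λ^3e^(−8.7λ) = λ^8e^(−15.7λ), i.e. Gamma(9, 15.7).
Mode = (a−1)/b = 8/15.7 ≈ 0.510.

λ̂_MAP = 0.510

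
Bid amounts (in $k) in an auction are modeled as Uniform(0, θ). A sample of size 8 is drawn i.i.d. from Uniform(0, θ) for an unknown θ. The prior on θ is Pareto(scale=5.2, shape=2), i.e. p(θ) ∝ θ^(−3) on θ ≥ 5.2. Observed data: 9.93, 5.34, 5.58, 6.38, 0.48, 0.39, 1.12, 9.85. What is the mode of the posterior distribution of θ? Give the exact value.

The Uniform(0, θ) likelihood is θ^(−n) for θ ≥ max(xᵢ), zero otherwise. Here max(xᵢ) = 9.93.
Posterior ∝ θ^(−3) · θ^(−8) = θ^(−11) on θ ≥ max(5.2, 9.93) = 9.93.
This density is strictly decreasing in θ, so the posterior mode lies at the lower boundary of the support.

θ̂_MAP = 9.93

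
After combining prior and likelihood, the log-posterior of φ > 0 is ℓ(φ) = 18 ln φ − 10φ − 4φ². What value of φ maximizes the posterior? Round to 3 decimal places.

ℓ'(φ) = 18/φ − 10 − 8φ. Setting this to zero and multiplying by φ: 8φ² + 10φ − 18 = 0.
φ = (−10 + √(10² + 4·8·18)) / (2·8) = (−10 + √676) / 16 = (−10 + 26)/16 = 1.
ℓ''(φ) = −18/φ² − 8 < 0, confirming a maximum.

φ̂_MAP = 1.000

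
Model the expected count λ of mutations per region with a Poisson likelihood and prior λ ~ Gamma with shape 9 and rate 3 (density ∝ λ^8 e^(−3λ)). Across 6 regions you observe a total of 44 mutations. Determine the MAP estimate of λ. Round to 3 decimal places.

λ̂_MAP = 5.778

Σxᵢ = 44, n = 6.
Posterior ∝ λ^8e^(−3λ) · λ^44e^(−6λ) = λ^52e^(−9λ), i.e. Gamma(shape=53, rate=9).
The mode of a Gamma(a, b) with a ≥ 1 (shape–rate) is (a−1)/b = 52/9 ≈ 5.778.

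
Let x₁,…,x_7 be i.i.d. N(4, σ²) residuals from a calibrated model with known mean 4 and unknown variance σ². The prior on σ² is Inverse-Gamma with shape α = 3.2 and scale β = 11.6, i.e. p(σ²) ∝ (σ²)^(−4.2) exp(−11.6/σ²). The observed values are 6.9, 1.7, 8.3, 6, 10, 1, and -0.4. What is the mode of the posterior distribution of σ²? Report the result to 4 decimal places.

σ̂²_MAP = 8.0357

Sum of squared deviations about the known mean: SS = (6.9−4)² + (1.7−4)² + (8.3−4)² + (6−4)² + (10−4)² + (1−4)² + (-0.4−4)² = 100.55.
The Normal likelihood contributes (σ²)^(−n/2) exp(−SS/(2σ²)), so the posterior is Inverse-Gamma(α + n/2, β + SS/2) = Inverse-Gamma(6.7, 61.875).
The mode of Inverse-Gamma(a, b) is b/(a+1) = 61.875/7.7 ≈ 8.0357.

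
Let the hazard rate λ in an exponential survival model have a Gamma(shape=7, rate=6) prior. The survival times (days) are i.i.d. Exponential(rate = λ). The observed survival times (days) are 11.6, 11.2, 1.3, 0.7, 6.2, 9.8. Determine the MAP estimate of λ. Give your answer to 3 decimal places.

λ̂_MAP = 0.256

The Exponential(rate=λ) likelihood is ∝ λ^n e^(−λΣtᵢ). Here n = 6 and Σtᵢ = 11.6 + 11.2 + 1.3 + 0.7 + 6.2 + 9.8 = 40.8.
Posterior ∝ λ^6e^(−6λ) · λ^6e^(−40.8λ) = λ^12e^(−46.8λ), i.e. Gamma(13, 46.8).
Mode = (a−1)/b = 12/46.8 ≈ 0.256.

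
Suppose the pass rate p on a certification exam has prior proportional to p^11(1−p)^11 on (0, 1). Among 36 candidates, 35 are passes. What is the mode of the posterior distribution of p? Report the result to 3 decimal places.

p̂_MAP = 0.793

The prior density ∝ p^11(1−p)^11 is the kernel of Beta(12, 12).
Data: 35 successes in 36 trials. The binomial likelihood contributes p^35(1−p)^1, so the posterior is Beta(12+35, 12+1) = Beta(47, 13).
For Beta(a, b) with a, b > 1 the mode is (a−1)/(a+b−2) = 46/58 ≈ 0.793.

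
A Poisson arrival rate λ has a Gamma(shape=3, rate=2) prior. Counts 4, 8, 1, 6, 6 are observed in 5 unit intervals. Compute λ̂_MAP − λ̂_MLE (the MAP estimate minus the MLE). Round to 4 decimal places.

MAP − MLE = -1.1429

Σxᵢ = 25. Posterior is Gamma(28, 7); MAP = (28−1)/7 = 27/7 ≈ 3.85714.
MLE = x̄ = 25/5 ≈ 5.00000.
Difference = 27/7 − 25/5 = -8/7 ≈ -1.1429.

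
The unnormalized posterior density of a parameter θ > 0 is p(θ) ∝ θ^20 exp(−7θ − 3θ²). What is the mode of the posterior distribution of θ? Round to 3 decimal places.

ℓ'(θ) = 20/θ − 7 − 6θ. Setting this to zero and multiplying by θ: 6θ² + 7θ − 20 = 0.
θ = (−7 + √(7² + 4·6·20)) / (2·6) = (−7 + √529) / 12 = (−7 + 23)/12 = 4/3.
ℓ''(θ) = −20/θ² − 6 < 0, confirming a maximum.

θ̂_MAP = 1.333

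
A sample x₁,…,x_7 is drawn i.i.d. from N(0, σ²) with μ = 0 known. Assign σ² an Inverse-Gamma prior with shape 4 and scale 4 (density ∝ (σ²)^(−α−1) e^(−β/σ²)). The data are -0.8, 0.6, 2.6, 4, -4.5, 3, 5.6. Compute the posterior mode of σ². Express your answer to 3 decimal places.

Sum of squared deviations about the known mean: SS = (-0.8−0)² + (0.6−0)² + (2.6−0)² + (4−0)² + (-4.5−0)² + (3−0)² + (5.6−0)² = 84.37.
The Normal likelihood contributes (σ²)^(−n/2) exp(−SS/(2σ²)), so the posterior is Inverse-Gamma(α + n/2, β + SS/2) = Inverse-Gamma(7.5, 46.185).
The mode of Inverse-Gamma(a, b) is b/(a+1) = 46.185/8.5 ≈ 5.434.

σ̂²_MAP = 5.434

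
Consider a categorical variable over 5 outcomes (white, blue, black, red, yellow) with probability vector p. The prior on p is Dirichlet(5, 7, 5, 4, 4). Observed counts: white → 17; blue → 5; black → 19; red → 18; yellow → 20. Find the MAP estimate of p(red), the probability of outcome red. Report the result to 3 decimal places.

MAP estimate of p(red) = 0.212

The posterior is Dirichlet(αᵢ + nᵢ) = Dirichlet(22, 12, 24, 22, 24).
For a Dirichlet(a₁,…,a_K) with all aᵢ > 1, the mode has j-th component (aⱼ − 1)/(Σaᵢ − K).
Here Σaᵢ = 104 and K = 5, so p(red) = (22 − 1)/(104 − 5) = 21/99 ≈ 0.212.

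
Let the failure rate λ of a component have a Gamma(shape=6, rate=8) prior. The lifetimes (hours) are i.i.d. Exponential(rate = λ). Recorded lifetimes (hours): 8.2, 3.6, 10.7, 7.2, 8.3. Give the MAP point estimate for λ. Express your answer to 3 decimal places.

The Exponential(rate=λ) likelihood is ∝ λ^n e^(−λΣtᵢ). Here n = 5 and Σtᵢ = 8.2 + 3.6 + 10.7 + 7.2 + 8.3 = 38.
Posterior ∝ λ^5e^(−8λ) · λ^5e^(−38λ) = λ^10e^(−46λ), i.e. Gamma(11, 46).
Mode = (a−1)/b = 10/46 ≈ 0.217.

λ̂_MAP = 0.217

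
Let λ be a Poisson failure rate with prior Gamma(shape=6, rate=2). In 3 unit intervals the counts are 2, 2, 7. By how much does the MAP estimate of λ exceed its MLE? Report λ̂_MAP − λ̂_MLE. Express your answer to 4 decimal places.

MAP − MLE = -0.4667

Σxᵢ = 11. Posterior is Gamma(17, 5); MAP = (17−1)/5 = 16/5 ≈ 3.20000.
MLE = x̄ = 11/3 ≈ 3.66667.
Difference = 16/5 − 11/3 = -7/15 ≈ -0.4667.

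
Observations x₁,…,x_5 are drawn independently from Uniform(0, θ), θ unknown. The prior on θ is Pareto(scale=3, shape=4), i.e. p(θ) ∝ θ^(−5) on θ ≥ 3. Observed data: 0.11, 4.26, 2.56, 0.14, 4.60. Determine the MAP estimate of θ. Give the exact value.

θ̂_MAP = 4.60

The Uniform(0, θ) likelihood is θ^(−n) for θ ≥ max(xᵢ), zero otherwise. Here max(xᵢ) = 4.60.
Posterior ∝ θ^(−5) · θ^(−5) = θ^(−10) on θ ≥ max(3, 4.60) = 4.60.
This density is strictly decreasing in θ, so the posterior mode lies at the lower boundary of the support.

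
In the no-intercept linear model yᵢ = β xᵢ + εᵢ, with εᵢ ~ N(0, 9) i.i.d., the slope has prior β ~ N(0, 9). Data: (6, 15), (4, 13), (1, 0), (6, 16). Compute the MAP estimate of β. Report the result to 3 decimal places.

β̂_MAP = 2.644

log p(β | y) = −Σ(yᵢ − βxᵢ)²/(2·9) − β²/(2·9) + const.
Setting the derivative to zero: Σxᵢ(yᵢ − βxᵢ)/9 − β/9 = 0, so β = Σxᵢyᵢ / (Σxᵢ² + σ²/τ²).
Σxᵢyᵢ = 6·15 + 4·13 + 1·0 + 6·16 = 238; Σxᵢ² = 89; σ²/τ² = 1.
β̂_MAP = 238 / (89 + 1) = 238/90 ≈ 2.644.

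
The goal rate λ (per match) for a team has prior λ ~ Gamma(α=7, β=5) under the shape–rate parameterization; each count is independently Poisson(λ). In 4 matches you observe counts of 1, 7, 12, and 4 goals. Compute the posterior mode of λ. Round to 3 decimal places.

λ̂_MAP = 3.333

Σxᵢ = 1+7+12+4 = 24, with n = 4.
Posterior ∝ λ^6e^(−5λ) · λ^24e^(−4λ) = λ^30e^(−9λ), i.e. Gamma(shape=31, rate=9).
The mode of a Gamma(a, b) with a ≥ 1 (shape–rate) is (a−1)/b = 30/9 ≈ 3.333.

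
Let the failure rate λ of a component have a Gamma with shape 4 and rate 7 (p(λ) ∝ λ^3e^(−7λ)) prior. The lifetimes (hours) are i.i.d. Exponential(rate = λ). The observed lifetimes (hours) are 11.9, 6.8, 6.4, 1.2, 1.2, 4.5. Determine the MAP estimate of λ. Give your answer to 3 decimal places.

The Exponential(rate=λ) likelihood is ∝ λ^n e^(−λΣtᵢ). Here n = 6 and Σtᵢ = 11.9 + 6.8 + 6.4 + 1.2 + 1.2 + 4.5 = 32.
Posterior ∝ λ^3e^(−7λ) · λ^6e^(−32λ) = λ^9e^(−39λ), i.e. Gamma(10, 39).
Mode = (a−1)/b = 9/39 ≈ 0.231.

λ̂_MAP = 0.231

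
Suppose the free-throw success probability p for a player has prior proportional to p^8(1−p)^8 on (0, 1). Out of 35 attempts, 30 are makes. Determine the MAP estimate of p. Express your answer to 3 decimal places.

p̂_MAP = 0.745

The prior density ∝ p^8(1−p)^8 is the kernel of Beta(9, 9).
Data: 30 successes in 35 trials. The binomial likelihood contributes p^30(1−p)^5, so the posterior is Beta(9+30, 9+5) = Beta(39, 14).
For Beta(a, b) with a, b > 1 the mode is (a−1)/(a+b−2) = 38/51 ≈ 0.745.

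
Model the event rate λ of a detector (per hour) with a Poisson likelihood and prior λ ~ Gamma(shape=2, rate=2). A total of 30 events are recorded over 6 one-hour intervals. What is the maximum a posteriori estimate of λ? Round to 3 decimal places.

λ̂_MAP = 3.875

Σxᵢ = 30, n = 6.
Posterior ∝ λe^(−2λ) · λ^30e^(−6λ) = λ^31e^(−8λ), i.e. Gamma(shape=32, rate=8).
The mode of a Gamma(a, b) with a ≥ 1 (shape–rate) is (a−1)/b = 31/8 ≈ 3.875.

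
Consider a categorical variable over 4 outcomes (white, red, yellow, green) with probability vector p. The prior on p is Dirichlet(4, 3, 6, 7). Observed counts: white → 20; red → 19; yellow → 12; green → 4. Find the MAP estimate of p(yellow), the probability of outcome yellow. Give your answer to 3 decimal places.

The posterior is Dirichlet(αᵢ + nᵢ) = Dirichlet(24, 22, 18, 11).
For a Dirichlet(a₁,…,a_K) with all aᵢ > 1, the mode has j-th component (aⱼ − 1)/(Σaᵢ − K).
Here Σaᵢ = 75 and K = 4, so p(yellow) = (18 − 1)/(75 − 4) = 17/71 ≈ 0.239.

MAP estimate of p(yellow) = 0.239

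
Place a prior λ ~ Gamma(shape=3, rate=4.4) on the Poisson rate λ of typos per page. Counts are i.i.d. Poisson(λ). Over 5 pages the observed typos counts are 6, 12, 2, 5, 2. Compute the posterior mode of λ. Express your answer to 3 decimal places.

Σxᵢ = 6+12+2+5+2 = 27, with n = 5.
Posterior ∝ λ^2e^(−4.4λ) · λ^27e^(−5λ) = λ^29e^(−9.4λ), i.e. Gamma(shape=30, rate=9.4).
The mode of a Gamma(a, b) with a ≥ 1 (shape–rate) is (a−1)/b = 29/9.4 ≈ 3.085.

λ̂_MAP = 3.085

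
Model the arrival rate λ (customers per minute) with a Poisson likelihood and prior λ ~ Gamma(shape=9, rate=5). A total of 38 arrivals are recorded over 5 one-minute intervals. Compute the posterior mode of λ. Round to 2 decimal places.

λ̂_MAP = 4.60

Σxᵢ = 38, n = 5.
Posterior ∝ λ^8e^(−5λ) · λ^38e^(−5λ) = λ^46e^(−10λ), i.e. Gamma(shape=47, rate=10).
The mode of a Gamma(a, b) with a ≥ 1 (shape–rate) is (a−1)/b = 46/10 ≈ 4.60.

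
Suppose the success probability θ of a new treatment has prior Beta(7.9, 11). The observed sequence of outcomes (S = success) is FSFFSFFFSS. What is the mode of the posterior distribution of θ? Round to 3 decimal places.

Prior: Beta(7.9, 11).
Data: 4 successes in 10 trials (from the sequence). The binomial likelihood contributes θ^4(1−θ)^6, so the posterior is Beta(7.9+4, 11+6) = Beta(11.9, 17).
For Beta(a, b) with a, b > 1 the mode is (a−1)/(a+b−2) = 10.9/26.9 ≈ 0.405.

θ̂_MAP = 0.405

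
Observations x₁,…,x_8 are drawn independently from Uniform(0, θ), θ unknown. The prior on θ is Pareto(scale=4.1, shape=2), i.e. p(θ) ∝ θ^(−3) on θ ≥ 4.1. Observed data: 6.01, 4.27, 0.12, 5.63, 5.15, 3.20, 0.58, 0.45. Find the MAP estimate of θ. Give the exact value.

The Uniform(0, θ) likelihood is θ^(−n) for θ ≥ max(xᵢ), zero otherwise. Here max(xᵢ) = 6.01.
Posterior ∝ θ^(−3) · θ^(−8) = θ^(−11) on θ ≥ max(4.1, 6.01) = 6.01.
This density is strictly decreasing in θ, so the posterior mode lies at the lower boundary of the support.

θ̂_MAP = 6.01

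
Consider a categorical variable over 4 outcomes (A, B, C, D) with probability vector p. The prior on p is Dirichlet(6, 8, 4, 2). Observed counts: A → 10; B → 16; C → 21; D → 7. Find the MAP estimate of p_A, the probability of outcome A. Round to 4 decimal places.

The posterior is Dirichlet(αᵢ + nᵢ) = Dirichlet(16, 24, 25, 9).
For a Dirichlet(a₁,…,a_K) with all aᵢ > 1, the mode has j-th component (aⱼ − 1)/(Σaᵢ − K).
Here Σaᵢ = 74 and K = 4, so p_A = (16 − 1)/(74 − 4) = 15/70 ≈ 0.2143.

MAP estimate of p_A = 0.2143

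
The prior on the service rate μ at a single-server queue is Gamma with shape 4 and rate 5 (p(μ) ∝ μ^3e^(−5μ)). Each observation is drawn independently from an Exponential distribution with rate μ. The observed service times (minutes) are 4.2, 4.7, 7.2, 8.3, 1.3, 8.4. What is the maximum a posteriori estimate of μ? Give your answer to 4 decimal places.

The Exponential(rate=μ) likelihood is ∝ μ^n e^(−μΣtᵢ). Here n = 6 and Σtᵢ = 4.2 + 4.7 + 7.2 + 8.3 + 1.3 + 8.4 = 34.1.
Posterior ∝ μ^3e^(−5μ) · μ^6e^(−34.1μ) = μ^9e^(−39.1μ), i.e. Gamma(10, 39.1).
Mode = (a−1)/b = 9/39.1 ≈ 0.2302.

μ̂_MAP = 0.2302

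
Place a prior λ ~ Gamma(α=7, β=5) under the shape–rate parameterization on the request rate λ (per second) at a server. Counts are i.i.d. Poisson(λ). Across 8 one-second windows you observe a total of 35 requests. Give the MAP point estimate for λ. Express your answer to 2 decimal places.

Σxᵢ = 35, n = 8.
Posterior ∝ λ^6e^(−5λ) · λ^35e^(−8λ) = λ^41e^(−13λ), i.e. Gamma(shape=42, rate=13).
The mode of a Gamma(a, b) with a ≥ 1 (shape–rate) is (a−1)/b = 41/13 ≈ 3.15.

λ̂_MAP = 3.15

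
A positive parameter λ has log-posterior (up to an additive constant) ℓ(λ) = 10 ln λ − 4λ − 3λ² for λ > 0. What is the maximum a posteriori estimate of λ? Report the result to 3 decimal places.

ℓ'(λ) = 10/λ − 4 − 6λ. Setting this to zero and multiplying by λ: 6λ² + 4λ − 10 = 0.
λ = (−4 + √(4² + 4·6·10)) / (2·6) = (−4 + √256) / 12 = (−4 + 16)/12 = 1.
ℓ''(λ) = −10/λ² − 6 < 0, confirming a maximum.

λ̂_MAP = 1.000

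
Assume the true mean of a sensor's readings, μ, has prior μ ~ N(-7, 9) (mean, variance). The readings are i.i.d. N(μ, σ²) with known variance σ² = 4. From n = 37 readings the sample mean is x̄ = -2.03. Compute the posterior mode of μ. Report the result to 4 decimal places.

n = 37, x̄ = -2.03.
For a Normal prior and Normal likelihood with known variance, the posterior is Normal; its mode equals its mean, the precision-weighted average.
Prior precision 1/σ₀² = 1/9; data precision n/σ² = 37/4 = 9.25.
μ̂ = ((1/9)·(-7) + 9.25·(-2.03)) / (1/9 + 9.25) = (-70399/3600)/(337/36) = -70399/33700 ≈ -2.0890.

μ̂_MAP = -2.0890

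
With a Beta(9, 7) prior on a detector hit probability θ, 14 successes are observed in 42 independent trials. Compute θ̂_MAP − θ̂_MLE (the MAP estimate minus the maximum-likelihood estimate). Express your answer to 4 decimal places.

Posterior is Beta(23, 35); MAP = (23−1)/(58−2) = 22/56 ≈ 0.39286.
MLE ignores the prior: θ̂_MLE = k/n = 14/42 ≈ 0.33333.
Difference = 22/56 − 14/42 = 5/84 ≈ 0.0595.

MAP − MLE = 0.0595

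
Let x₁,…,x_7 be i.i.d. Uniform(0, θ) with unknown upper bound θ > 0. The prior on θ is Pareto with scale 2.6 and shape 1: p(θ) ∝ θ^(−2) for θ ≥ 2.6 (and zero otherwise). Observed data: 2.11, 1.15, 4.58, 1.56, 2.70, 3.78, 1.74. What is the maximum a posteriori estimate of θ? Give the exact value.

θ̂_MAP = 4.58

The Uniform(0, θ) likelihood is θ^(−n) for θ ≥ max(xᵢ), zero otherwise. Here max(xᵢ) = 4.58.
Posterior ∝ θ^(−2) · θ^(−7) = θ^(−9) on θ ≥ max(2.6, 4.58) = 4.58.
This density is strictly decreasing in θ, so the posterior mode lies at the lower boundary of the support.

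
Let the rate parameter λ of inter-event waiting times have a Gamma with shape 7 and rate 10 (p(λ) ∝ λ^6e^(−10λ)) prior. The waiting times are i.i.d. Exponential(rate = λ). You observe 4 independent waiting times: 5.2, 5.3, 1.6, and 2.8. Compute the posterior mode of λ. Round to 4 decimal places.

λ̂_MAP = 0.4016

The Exponential(rate=λ) likelihood is ∝ λ^n e^(−λΣtᵢ). Here n = 4 and Σtᵢ = 5.2 + 5.3 + 1.6 + 2.8 = 14.9.
Posterior ∝ λ^6e^(−10λ) · λ^4e^(−14.9λ) = λ^10e^(−24.9λ), i.e. Gamma(11, 24.9).
Mode = (a−1)/b = 10/24.9 ≈ 0.4016.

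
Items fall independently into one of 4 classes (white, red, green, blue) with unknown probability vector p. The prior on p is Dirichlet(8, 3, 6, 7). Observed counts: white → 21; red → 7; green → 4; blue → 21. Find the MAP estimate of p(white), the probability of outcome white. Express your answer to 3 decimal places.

The posterior is Dirichlet(αᵢ + nᵢ) = Dirichlet(29, 10, 10, 28).
For a Dirichlet(a₁,…,a_K) with all aᵢ > 1, the mode has j-th component (aⱼ − 1)/(Σaᵢ − K).
Here Σaᵢ = 77 and K = 4, so p(white) = (29 − 1)/(77 − 4) = 28/73 ≈ 0.384.

MAP estimate of p(white) = 0.384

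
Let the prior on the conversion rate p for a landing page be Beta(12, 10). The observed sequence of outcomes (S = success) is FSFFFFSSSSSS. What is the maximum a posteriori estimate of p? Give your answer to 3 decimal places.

p̂_MAP = 0.563

Prior: Beta(12, 10).
Data: 7 successes in 12 trials (from the sequence). The binomial likelihood contributes p^7(1−p)^5, so the posterior is Beta(12+7, 10+5) = Beta(19, 15).
For Beta(a, b) with a, b > 1 the mode is (a−1)/(a+b−2) = 18/32 ≈ 0.563.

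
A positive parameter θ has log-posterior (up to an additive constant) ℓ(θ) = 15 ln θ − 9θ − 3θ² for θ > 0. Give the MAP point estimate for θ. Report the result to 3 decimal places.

θ̂_MAP = 1.000

ℓ'(θ) = 15/θ − 9 − 6θ. Setting this to zero and multiplying by θ: 6θ² + 9θ − 15 = 0.
θ = (−9 + √(9² + 4·6·15)) / (2·6) = (−9 + √441) / 12 = (−9 + 21)/12 = 1.
ℓ''(θ) = −15/θ² − 6 < 0, confirming a maximum.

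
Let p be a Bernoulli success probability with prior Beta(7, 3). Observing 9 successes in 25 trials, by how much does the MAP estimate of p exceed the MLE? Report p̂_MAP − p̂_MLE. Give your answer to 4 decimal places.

Posterior is Beta(16, 19); MAP = (16−1)/(35−2) = 15/33 ≈ 0.45455.
MLE ignores the prior: p̂_MLE = k/n = 9/25 ≈ 0.36000.
Difference = 15/33 − 9/25 = 26/275 ≈ 0.0945.

MAP − MLE = 0.0945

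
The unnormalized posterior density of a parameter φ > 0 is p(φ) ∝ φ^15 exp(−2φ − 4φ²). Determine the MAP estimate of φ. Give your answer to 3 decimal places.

φ̂_MAP = 1.250

ℓ'(φ) = 15/φ − 2 − 8φ. Setting this to zero and multiplying by φ: 8φ² + 2φ − 15 = 0.
φ = (−2 + √(2² + 4·8·15)) / (2·8) = (−2 + √484) / 16 = (−2 + 22)/16 = 5/4.
ℓ''(φ) = −15/φ² − 8 < 0, confirming a maximum.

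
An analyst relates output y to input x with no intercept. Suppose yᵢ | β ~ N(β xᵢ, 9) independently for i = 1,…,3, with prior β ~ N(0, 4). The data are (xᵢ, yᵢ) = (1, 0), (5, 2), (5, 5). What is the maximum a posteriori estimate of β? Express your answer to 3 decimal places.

log p(β | y) = −Σ(yᵢ − βxᵢ)²/(2·9) − β²/(2·4) + const.
Setting the derivative to zero: Σxᵢ(yᵢ − βxᵢ)/9 − β/4 = 0, so β = Σxᵢyᵢ / (Σxᵢ² + σ²/τ²).
Σxᵢyᵢ = 1·0 + 5·2 + 5·5 = 35; Σxᵢ² = 51; σ²/τ² = 2.25.
β̂_MAP = 35 / (51 + 2.25) = 35/53.25 ≈ 0.657.

β̂_MAP = 0.657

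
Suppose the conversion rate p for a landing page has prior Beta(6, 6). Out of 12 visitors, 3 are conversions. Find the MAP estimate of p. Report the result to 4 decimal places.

p̂_MAP = 0.3636

Prior: Beta(6, 6).
Data: 3 successes in 12 trials. The binomial likelihood contributes p^3(1−p)^9, so the posterior is Beta(6+3, 6+9) = Beta(9, 15).
For Beta(a, b) with a, b > 1 the mode is (a−1)/(a+b−2) = 8/22 ≈ 0.3636.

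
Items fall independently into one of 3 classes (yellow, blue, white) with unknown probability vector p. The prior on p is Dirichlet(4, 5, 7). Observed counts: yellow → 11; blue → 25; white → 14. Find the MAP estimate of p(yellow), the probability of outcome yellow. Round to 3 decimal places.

MAP estimate of p(yellow) = 0.222

The posterior is Dirichlet(αᵢ + nᵢ) = Dirichlet(15, 30, 21).
For a Dirichlet(a₁,…,a_K) with all aᵢ > 1, the mode has j-th component (aⱼ − 1)/(Σaᵢ − K).
Here Σaᵢ = 66 and K = 3, so p(yellow) = (15 − 1)/(66 − 3) = 14/63 ≈ 0.222.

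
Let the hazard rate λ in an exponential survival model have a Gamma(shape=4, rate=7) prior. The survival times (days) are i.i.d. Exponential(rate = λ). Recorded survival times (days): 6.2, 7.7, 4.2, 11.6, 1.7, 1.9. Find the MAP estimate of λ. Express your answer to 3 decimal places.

λ̂_MAP = 0.223

The Exponential(rate=λ) likelihood is ∝ λ^n e^(−λΣtᵢ). Here n = 6 and Σtᵢ = 6.2 + 7.7 + 4.2 + 11.6 + 1.7 + 1.9 = 33.3.
Posterior ∝ λ^3e^(−7λ) · λ^6e^(−33.3λ) = λ^9e^(−40.3λ), i.e. Gamma(10, 40.3).
Mode = (a−1)/b = 9/40.3 ≈ 0.223.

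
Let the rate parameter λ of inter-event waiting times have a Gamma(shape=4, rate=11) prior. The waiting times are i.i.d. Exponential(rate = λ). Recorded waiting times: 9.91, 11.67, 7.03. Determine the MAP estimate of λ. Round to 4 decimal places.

The Exponential(rate=λ) likelihood is ∝ λ^n e^(−λΣtᵢ). Here n = 3 and Σtᵢ = 9.91 + 11.67 + 7.03 = 28.61.
Posterior ∝ λ^3e^(−11λ) · λ^3e^(−28.61λ) = λ^6e^(−39.61λ), i.e. Gamma(7, 39.61).
Mode = (a−1)/b = 6/39.61 ≈ 0.1515.

λ̂_MAP = 0.1515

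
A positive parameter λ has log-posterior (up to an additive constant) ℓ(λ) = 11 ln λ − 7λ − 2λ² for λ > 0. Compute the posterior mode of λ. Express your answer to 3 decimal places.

ℓ'(λ) = 11/λ − 7 − 4λ. Setting this to zero and multiplying by λ: 4λ² + 7λ − 11 = 0.
λ = (−7 + √(7² + 4·4·11)) / (2·4) = (−7 + √225) / 8 = (−7 + 15)/8 = 1.
ℓ''(λ) = −11/λ² − 4 < 0, confirming a maximum.

λ̂_MAP = 1.000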